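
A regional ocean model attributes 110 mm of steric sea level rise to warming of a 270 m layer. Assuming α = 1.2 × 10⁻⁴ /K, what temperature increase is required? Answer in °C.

3.40 °C

ΔT = Δh/(αH) = 0.11 / (1.2×10⁻⁴ × 270) ≈ 3.395 °C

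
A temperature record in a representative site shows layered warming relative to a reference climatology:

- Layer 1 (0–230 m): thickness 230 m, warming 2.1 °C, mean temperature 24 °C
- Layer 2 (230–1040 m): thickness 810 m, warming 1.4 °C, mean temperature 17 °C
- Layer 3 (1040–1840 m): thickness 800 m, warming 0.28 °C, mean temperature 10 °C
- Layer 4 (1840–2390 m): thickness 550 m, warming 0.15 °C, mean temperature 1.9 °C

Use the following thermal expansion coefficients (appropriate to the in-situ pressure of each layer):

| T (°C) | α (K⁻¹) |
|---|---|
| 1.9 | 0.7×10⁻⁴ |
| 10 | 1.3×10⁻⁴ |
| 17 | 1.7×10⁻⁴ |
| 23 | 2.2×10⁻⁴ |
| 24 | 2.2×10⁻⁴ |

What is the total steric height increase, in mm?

Layer 1 at 24 °C → α = 2.2×10⁻⁴ K⁻¹
Layer 2 at 17 °C → α = 1.7×10⁻⁴ K⁻¹
Layer 3 at 10 °C → α = 1.3×10⁻⁴ K⁻¹
Layer 4 at 1.9 °C → α = 0.7×10⁻⁴ K⁻¹
0–230 m: 2.2×10⁻⁴ × 2.1 × 230 = 0.10626 m
Layer 2: 810 × 1.4 × 1.7×10⁻⁴ = 0.19278 m
1040–1840 m: 0.28 × 800 × 1.3×10⁻⁴ = 0.02912 m
Layer 4: 550 × 0.7×10⁻⁴ × 0.15 = 0.005775 m
Δh = 0.10626 + 0.19278 + 0.02912 + 0.005775 = 0.333935 m ≈ 334 mm

Δh ≈ 334 mm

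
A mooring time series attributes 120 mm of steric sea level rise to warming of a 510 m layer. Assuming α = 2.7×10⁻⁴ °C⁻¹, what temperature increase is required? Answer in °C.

ΔT ≈ 0.87 °C

ΔT = Δh/(αH) = 0.12 / (2.7×10⁻⁴ × 510) ≈ 0.8715 °C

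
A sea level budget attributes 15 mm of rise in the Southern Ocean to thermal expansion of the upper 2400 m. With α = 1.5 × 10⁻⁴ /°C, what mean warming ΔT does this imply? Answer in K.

about 0.042 K

ΔT = Δh/(αH) = 0.015 / (1.5×10⁻⁴ × 2400) ≈ 0.04167 K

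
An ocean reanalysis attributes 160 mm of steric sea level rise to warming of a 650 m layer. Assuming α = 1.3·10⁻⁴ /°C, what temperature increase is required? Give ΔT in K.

1.9 K

ΔT = Δh/(αH) = 0.16 / (1.3×10⁻⁴ × 650) ≈ 1.893 K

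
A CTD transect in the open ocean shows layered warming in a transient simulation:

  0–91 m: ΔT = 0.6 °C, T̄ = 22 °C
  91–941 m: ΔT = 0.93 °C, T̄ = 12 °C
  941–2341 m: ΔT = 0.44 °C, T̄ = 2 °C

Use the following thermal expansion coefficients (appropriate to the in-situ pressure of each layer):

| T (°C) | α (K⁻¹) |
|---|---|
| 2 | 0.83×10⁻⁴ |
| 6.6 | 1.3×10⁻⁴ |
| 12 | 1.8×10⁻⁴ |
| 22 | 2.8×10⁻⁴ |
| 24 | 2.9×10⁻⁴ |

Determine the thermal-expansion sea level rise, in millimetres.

Layer 1 at 22 °C → α = 2.8×10⁻⁴ K⁻¹
Layer 2 at 12 °C → α = 1.8×10⁻⁴ K⁻¹
Layer 3 at 2 °C → α = 0.83×10⁻⁴ K⁻¹
0–91 m: 91 × 0.6 × 2.8×10⁻⁴ = 0.015288 m
0.93 × 850 × 1.8×10⁻⁴ = 0.14229 m
0.83×10⁻⁴ × 0.44 × 1400 = 0.051128 m
Δh = 0.015288 + 0.14229 + 0.051128 = 0.208706 m

Δh = 209 mm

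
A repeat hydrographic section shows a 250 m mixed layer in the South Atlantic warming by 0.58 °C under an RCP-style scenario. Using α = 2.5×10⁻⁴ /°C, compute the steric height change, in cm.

about 3.63 cm

Δh = αΔT·H = 2.5×10⁻⁴ × 0.58 × 250 = 0.03625 m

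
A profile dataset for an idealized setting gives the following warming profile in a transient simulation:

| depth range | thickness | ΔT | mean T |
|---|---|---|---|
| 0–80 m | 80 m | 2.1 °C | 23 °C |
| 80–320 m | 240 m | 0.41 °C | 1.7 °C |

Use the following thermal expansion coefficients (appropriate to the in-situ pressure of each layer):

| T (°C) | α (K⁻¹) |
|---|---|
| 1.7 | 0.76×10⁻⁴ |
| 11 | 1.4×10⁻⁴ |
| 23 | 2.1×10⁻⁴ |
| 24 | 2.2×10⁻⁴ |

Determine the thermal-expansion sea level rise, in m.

Δh = 0.0428 m

Layer 1 at 23 °C → α = 2.1×10⁻⁴ K⁻¹
Layer 2 at 1.7 °C → α = 0.76×10⁻⁴ K⁻¹
2.1 × 80 × 2.1×10⁻⁴ = 0.03528 m
Layer 2: 0.76×10⁻⁴ × 240 × 0.41 = 0.0074784 m
Δh = 0.03528 + 0.0074784 = 0.0427584 m ≈ 0.0428 m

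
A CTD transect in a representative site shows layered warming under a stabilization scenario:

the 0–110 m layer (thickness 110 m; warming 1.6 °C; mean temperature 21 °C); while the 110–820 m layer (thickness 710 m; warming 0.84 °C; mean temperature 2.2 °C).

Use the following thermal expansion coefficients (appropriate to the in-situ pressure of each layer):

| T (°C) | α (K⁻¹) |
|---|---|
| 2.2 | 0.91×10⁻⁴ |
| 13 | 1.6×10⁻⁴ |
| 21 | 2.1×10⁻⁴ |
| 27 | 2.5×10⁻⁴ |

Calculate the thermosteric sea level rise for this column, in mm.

Δh = 91 mm

Layer 1 at 21 °C → α = 2.1×10⁻⁴ K⁻¹
Layer 2 at 2.2 °C → α = 0.91×10⁻⁴ K⁻¹
0–110 m: 2.1×10⁻⁴ × 1.6 × 110 = 0.03696 m
0.91×10⁻⁴ × 0.84 × 710 = 0.0542724 m
Δh = 0.03696 + 0.0542724 = 0.0912324 m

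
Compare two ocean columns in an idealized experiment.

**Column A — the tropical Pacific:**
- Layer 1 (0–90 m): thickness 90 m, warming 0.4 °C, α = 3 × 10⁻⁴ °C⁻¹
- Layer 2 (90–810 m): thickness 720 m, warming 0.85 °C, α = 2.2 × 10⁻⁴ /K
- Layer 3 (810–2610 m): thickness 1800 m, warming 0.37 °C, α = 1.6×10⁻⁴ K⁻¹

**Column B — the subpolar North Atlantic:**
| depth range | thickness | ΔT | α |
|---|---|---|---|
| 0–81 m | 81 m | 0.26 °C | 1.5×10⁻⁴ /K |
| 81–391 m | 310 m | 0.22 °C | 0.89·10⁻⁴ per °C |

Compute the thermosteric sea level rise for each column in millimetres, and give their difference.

A 0–90 m: 3×10⁻⁴ × 90 × 0.4 = 0.01080 m
A Layer 2: 720 × 2.2×10⁻⁴ × 0.85 = 0.13464 m
A Layer 3: 1800 × 0.37 × 1.6×10⁻⁴ = 0.10656 m
A total: 0.25200 m
B 0–81 m: 81 × 0.26 × 1.5×10⁻⁴ = 0.003159 m
B 0.89×10⁻⁴ × 310 × 0.22 = 0.0060698 m
B total: 0.0092288 m
Difference: 0.25200 − 0.0092288 = 0.2427712 m

Δh_A ≈ 252 mm, Δh_B ≈ 9.23 mm; difference ≈ 243 mm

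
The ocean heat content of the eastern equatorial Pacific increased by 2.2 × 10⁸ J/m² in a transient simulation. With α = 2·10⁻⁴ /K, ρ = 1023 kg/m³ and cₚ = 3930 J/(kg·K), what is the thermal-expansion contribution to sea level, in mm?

about 11 mm

Δh = αQ/(ρcₚ) = 2×10⁻⁴ × 2.2×10⁸ / (1023 × 3930) ≈ 0.010944 m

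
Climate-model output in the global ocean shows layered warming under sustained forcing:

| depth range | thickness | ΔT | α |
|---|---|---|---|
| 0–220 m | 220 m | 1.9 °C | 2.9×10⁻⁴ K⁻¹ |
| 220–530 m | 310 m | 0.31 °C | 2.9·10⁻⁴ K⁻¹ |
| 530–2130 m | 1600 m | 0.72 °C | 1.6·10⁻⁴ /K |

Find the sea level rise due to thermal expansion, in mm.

0–220 m: 220 × 1.9 × 2.9×10⁻⁴ = 0.12122 m
Layer 2: 0.31 × 310 × 2.9×10⁻⁴ = 0.027869 m
1600 × 1.6×10⁻⁴ × 0.72 = 0.18432 m
Δh = 0.12122 + 0.027869 + 0.18432 = 0.333409 m

about 333 mm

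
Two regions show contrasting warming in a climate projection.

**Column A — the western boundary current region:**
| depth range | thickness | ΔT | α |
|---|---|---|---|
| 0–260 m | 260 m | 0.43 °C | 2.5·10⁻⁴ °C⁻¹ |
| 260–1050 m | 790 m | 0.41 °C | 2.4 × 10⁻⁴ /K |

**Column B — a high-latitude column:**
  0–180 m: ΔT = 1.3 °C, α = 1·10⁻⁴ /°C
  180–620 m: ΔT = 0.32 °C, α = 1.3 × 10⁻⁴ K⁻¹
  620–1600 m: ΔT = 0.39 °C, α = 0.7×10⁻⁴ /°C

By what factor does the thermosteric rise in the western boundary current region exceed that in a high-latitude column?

a factor of 1.54

A 260 × 2.5×10⁻⁴ × 0.43 = 0.02795 m
A 2.4×10⁻⁴ × 790 × 0.41 = 0.077736 m
A total: 0.105686 m
B 0–180 m: 1.3 × 180 × 1×10⁻⁴ = 0.02340 m
B Layer 2: 1.3×10⁻⁴ × 440 × 0.32 = 0.018304 m
B 620–1600 m: 0.39 × 980 × 0.7×10⁻⁴ = 0.026754 m
B total: 0.068458 m
Ratio: 0.105686 / 0.068458 ≈ 1.544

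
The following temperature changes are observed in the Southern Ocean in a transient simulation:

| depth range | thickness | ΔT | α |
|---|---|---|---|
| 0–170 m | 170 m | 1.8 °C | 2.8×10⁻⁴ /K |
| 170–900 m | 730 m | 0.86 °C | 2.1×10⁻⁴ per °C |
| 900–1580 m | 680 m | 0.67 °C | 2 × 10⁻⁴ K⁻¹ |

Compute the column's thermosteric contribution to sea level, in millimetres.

310 mm of thermosteric rise

2.8×10⁻⁴ × 170 × 1.8 = 0.08568 m
730 × 0.86 × 2.1×10⁻⁴ = 0.131838 m
900–1580 m: 0.67 × 680 × 2×10⁻⁴ = 0.09112 m
Δh = 0.08568 + 0.131838 + 0.09112 = 0.308638 m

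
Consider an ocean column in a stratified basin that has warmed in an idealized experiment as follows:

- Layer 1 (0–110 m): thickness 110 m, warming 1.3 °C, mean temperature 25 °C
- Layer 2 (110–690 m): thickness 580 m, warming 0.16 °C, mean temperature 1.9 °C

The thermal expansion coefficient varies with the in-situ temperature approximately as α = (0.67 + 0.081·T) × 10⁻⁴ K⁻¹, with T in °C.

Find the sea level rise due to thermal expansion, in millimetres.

46 mm of thermosteric rise

Layer 1: α = (0.67 + 0.081×25)×10⁻⁴ = 2.695×10⁻⁴ K⁻¹
Layer 2: α = (0.67 + 0.081×1.9)×10⁻⁴ = 0.8239×10⁻⁴ K⁻¹
0–110 m: 1.3 × 2.695×10⁻⁴ × 110 = 0.0385385 m
0.16 × 580 × 0.8239×10⁻⁴ = 0.007645792 m
Δh = 0.0385385 + 0.007645792 = 0.046184292 m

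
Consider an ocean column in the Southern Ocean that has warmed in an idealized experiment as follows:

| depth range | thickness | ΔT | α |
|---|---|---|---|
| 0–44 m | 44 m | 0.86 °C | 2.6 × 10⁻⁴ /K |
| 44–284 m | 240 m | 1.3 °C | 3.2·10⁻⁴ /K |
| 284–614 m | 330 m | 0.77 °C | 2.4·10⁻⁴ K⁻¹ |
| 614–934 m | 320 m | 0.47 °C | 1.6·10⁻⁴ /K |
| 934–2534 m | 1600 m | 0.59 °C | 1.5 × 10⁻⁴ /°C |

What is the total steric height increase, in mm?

Δh = 336 mm

0.86 × 44 × 2.6×10⁻⁴ = 0.0098384 m
44–284 m: 240 × 3.2×10⁻⁴ × 1.3 = 0.09984 m
2.4×10⁻⁴ × 0.77 × 330 = 0.060984 m
614–934 m: 0.47 × 1.6×10⁻⁴ × 320 = 0.024064 m
Layer 5: 0.59 × 1600 × 1.5×10⁻⁴ = 0.14160 m
Δh = 0.0098384 + 0.09984 + 0.060984 + 0.024064 + 0.14160 = 0.3363264 m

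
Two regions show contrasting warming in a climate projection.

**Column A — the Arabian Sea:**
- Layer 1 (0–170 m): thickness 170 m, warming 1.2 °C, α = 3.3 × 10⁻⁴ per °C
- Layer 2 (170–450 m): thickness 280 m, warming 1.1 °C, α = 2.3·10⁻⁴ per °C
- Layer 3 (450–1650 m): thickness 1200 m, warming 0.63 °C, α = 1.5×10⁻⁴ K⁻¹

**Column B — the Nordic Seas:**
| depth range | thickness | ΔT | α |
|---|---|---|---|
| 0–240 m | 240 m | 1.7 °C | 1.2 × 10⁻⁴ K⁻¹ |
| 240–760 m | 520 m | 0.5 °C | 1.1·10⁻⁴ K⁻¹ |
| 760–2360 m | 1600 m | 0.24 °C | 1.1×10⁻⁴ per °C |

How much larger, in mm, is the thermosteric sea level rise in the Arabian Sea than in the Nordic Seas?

A 0–170 m: 170 × 1.2 × 3.3×10⁻⁴ = 0.06732 m
A Layer 2: 280 × 1.1 × 2.3×10⁻⁴ = 0.07084 m
A 1.5×10⁻⁴ × 1200 × 0.63 = 0.11340 m
A total: 0.25156 m
B 0–240 m: 240 × 1.2×10⁻⁴ × 1.7 = 0.04896 m
B 240–760 m: 0.5 × 1.1×10⁻⁴ × 520 = 0.02860 m
B 1600 × 0.24 × 1.1×10⁻⁴ = 0.04224 m
B total: 0.11980 m
Difference: 0.25156 − 0.11980 = 0.13176 m

130 mm larger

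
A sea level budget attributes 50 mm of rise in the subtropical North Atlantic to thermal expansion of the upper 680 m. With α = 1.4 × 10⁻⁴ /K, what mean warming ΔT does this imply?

ΔT = Δh/(αH) = 0.05 / (1.4×10⁻⁴ × 680) ≈ 0.5252 °C

0.53 °C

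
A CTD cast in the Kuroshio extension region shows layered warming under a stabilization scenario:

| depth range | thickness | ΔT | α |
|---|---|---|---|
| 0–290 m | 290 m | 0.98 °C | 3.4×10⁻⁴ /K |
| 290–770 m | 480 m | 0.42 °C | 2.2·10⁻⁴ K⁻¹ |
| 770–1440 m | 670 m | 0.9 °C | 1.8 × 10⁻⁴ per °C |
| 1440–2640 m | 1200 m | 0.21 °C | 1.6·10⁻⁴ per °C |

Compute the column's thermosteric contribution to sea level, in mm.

about 290 mm

0–290 m: 0.98 × 3.4×10⁻⁴ × 290 = 0.096628 m
290–770 m: 2.2×10⁻⁴ × 0.42 × 480 = 0.044352 m
1.8×10⁻⁴ × 0.9 × 670 = 0.10854 m
0.21 × 1.6×10⁻⁴ × 1200 = 0.04032 m
Δh = 0.096628 + 0.044352 + 0.10854 + 0.04032 = 0.28984 m ≈ 290 mm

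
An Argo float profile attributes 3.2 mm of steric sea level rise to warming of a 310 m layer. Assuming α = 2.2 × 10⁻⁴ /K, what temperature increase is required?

ΔT = Δh/(αH) = 0.0032 / (2.2×10⁻⁴ × 310) ≈ 0.04692 °C

ΔT ≈ 0.047 °C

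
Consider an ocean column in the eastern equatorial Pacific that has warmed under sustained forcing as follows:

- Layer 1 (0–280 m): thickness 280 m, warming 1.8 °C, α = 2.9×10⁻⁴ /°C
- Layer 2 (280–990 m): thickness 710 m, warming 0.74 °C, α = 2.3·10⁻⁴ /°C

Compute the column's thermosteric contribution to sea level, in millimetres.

0–280 m: 2.9×10⁻⁴ × 280 × 1.8 = 0.14616 m
Layer 2: 710 × 0.74 × 2.3×10⁻⁴ = 0.120842 m
Δh = 0.14616 + 0.120842 = 0.267002 m

Δh ≈ 267 mm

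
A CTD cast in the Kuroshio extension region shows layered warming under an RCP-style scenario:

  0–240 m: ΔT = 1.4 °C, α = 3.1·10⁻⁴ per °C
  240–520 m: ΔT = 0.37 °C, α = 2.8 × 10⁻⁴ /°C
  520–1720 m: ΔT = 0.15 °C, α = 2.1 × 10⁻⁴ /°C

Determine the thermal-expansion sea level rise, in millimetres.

Δh ≈ 171 mm

3.1×10⁻⁴ × 240 × 1.4 = 0.10416 m
Layer 2: 280 × 0.37 × 2.8×10⁻⁴ = 0.029008 m
1200 × 0.15 × 2.1×10⁻⁴ = 0.03780 m
Δh = 0.10416 + 0.029008 + 0.03780 = 0.170968 m ≈ 171 mm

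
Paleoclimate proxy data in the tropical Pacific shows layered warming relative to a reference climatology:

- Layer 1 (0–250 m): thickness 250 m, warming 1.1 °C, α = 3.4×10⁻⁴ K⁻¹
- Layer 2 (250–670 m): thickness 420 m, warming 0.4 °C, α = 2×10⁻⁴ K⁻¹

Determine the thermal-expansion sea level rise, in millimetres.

127 mm of thermosteric rise

1.1 × 3.4×10⁻⁴ × 250 = 0.09350 m
0.4 × 2×10⁻⁴ × 420 = 0.03360 m
Δh = 0.09350 + 0.03360 = 0.12710 m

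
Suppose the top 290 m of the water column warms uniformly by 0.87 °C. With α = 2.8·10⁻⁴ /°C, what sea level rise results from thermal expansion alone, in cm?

Δh = αΔT·H = 2.8×10⁻⁴ × 0.87 × 290 = 0.070644 m

7.06 cm of thermosteric rise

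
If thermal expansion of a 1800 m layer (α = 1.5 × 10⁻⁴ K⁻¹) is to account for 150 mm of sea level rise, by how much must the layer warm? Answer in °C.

about 0.556 °C

ΔT = Δh/(αH) = 0.15 / (1.5×10⁻⁴ × 1800) ≈ 0.5556 °C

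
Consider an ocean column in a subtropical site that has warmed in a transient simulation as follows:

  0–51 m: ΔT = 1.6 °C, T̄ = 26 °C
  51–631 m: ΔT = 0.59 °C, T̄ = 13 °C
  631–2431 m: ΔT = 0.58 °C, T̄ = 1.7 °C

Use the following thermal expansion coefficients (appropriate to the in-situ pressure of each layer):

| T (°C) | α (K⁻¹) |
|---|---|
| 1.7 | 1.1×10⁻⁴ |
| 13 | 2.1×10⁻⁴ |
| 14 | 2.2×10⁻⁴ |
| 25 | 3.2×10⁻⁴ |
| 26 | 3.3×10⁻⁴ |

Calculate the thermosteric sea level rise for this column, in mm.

Δh = 214 mm

Layer 1 at 26 °C → α = 3.3×10⁻⁴ K⁻¹
Layer 2 at 13 °C → α = 2.1×10⁻⁴ K⁻¹
Layer 3 at 1.7 °C → α = 1.1×10⁻⁴ K⁻¹
3.3×10⁻⁴ × 1.6 × 51 = 0.026928 m
Layer 2: 580 × 2.1×10⁻⁴ × 0.59 = 0.071862 m
631–2431 m: 0.58 × 1800 × 1.1×10⁻⁴ = 0.11484 m
Δh = 0.026928 + 0.071862 + 0.11484 = 0.21363 m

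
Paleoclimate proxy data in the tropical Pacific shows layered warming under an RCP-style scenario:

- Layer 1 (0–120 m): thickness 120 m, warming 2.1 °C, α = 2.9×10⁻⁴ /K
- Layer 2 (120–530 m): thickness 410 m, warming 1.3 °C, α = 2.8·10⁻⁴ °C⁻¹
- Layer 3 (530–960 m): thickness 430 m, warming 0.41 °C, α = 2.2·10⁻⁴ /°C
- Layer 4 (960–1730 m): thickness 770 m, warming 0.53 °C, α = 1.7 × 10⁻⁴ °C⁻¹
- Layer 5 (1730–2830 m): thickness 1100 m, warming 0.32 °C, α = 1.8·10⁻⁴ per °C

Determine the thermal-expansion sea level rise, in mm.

2.9×10⁻⁴ × 2.1 × 120 = 0.07308 m
120–530 m: 410 × 2.8×10⁻⁴ × 1.3 = 0.14924 m
0.41 × 430 × 2.2×10⁻⁴ = 0.038786 m
1.7×10⁻⁴ × 770 × 0.53 = 0.069377 m
1730–2830 m: 1.8×10⁻⁴ × 1100 × 0.32 = 0.06336 m
Δh = 0.07308 + 0.14924 + 0.038786 + 0.069377 + 0.06336 = 0.393843 m

about 394 mm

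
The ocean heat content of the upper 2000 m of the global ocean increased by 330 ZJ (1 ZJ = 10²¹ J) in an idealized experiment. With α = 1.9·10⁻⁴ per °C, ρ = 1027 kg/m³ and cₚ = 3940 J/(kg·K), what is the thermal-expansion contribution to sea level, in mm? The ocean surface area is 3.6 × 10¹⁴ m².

Δh = 43.0 mm

Per unit area: Q = 330×10²¹ / (3.6×10¹⁴) ≈ 9.167×10⁸ J/m²
Δh = αQ/(ρcₚ) = 1.9×10⁻⁴ × 9.167×10⁸ / (1027 × 3940) ≈ 0.043044 m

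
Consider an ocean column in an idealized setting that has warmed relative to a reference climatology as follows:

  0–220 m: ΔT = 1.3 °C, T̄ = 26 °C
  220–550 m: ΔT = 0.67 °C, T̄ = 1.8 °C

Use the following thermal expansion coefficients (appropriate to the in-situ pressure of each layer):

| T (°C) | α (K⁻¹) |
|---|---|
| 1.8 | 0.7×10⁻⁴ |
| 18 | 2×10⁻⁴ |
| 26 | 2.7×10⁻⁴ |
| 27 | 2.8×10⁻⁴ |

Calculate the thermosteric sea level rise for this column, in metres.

Layer 1 at 26 °C → α = 2.7×10⁻⁴ K⁻¹
Layer 2 at 1.8 °C → α = 0.7×10⁻⁴ K⁻¹
220 × 1.3 × 2.7×10⁻⁴ = 0.07722 m
330 × 0.7×10⁻⁴ × 0.67 = 0.015477 m
Δh = 0.07722 + 0.015477 = 0.092697 m

0.093 m of thermosteric rise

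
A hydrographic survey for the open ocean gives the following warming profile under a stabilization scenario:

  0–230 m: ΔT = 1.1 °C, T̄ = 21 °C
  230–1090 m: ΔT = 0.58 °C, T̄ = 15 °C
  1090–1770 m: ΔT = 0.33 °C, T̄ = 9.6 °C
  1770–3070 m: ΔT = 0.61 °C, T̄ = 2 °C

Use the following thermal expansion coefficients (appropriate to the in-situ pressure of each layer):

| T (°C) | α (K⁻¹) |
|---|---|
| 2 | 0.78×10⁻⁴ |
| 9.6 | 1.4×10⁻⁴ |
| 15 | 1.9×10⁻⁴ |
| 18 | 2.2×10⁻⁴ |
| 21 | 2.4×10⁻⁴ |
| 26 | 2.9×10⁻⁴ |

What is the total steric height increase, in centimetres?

about 24.9 cm

Layer 1 at 21 °C → α = 2.4×10⁻⁴ K⁻¹
Layer 2 at 15 °C → α = 1.9×10⁻⁴ K⁻¹
Layer 3 at 9.6 °C → α = 1.4×10⁻⁴ K⁻¹
Layer 4 at 2 °C → α = 0.78×10⁻⁴ K⁻¹
230 × 2.4×10⁻⁴ × 1.1 = 0.06072 m
230–1090 m: 860 × 1.9×10⁻⁴ × 0.58 = 0.094772 m
1090–1770 m: 0.33 × 680 × 1.4×10⁻⁴ = 0.031416 m
1770–3070 m: 0.78×10⁻⁴ × 1300 × 0.61 = 0.061854 m
Δh = 0.06072 + 0.094772 + 0.031416 + 0.061854 = 0.248762 m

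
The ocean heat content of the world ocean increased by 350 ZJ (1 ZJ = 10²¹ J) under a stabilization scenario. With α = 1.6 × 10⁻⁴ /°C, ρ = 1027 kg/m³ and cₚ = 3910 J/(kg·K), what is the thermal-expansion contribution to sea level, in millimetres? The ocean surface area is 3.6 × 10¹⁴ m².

Per unit area: Q = 350×10²¹ / (3.6×10¹⁴) ≈ 9.722×10⁸ J/m²
Δh = αQ/(ρcₚ) = 1.6×10⁻⁴ × 9.722×10⁸ / (1027 × 3910) ≈ 0.038737 m

about 38.7 mm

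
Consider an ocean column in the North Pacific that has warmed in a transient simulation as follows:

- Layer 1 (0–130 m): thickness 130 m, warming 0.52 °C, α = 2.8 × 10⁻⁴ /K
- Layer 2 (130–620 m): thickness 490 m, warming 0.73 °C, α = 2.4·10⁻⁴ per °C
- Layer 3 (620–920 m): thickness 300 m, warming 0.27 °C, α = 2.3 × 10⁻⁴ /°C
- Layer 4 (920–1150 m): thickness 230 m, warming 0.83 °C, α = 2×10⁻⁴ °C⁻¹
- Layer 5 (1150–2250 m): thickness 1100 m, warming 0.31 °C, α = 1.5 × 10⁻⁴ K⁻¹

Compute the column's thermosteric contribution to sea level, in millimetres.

Δh ≈ 213 mm

Layer 1: 130 × 2.8×10⁻⁴ × 0.52 = 0.018928 m
Layer 2: 2.4×10⁻⁴ × 490 × 0.73 = 0.085848 m
620–920 m: 0.27 × 2.3×10⁻⁴ × 300 = 0.01863 m
0.83 × 230 × 2×10⁻⁴ = 0.03818 m
0.31 × 1.5×10⁻⁴ × 1100 = 0.05115 m
Δh = 0.018928 + 0.085848 + 0.01863 + 0.03818 + 0.05115 = 0.212736 m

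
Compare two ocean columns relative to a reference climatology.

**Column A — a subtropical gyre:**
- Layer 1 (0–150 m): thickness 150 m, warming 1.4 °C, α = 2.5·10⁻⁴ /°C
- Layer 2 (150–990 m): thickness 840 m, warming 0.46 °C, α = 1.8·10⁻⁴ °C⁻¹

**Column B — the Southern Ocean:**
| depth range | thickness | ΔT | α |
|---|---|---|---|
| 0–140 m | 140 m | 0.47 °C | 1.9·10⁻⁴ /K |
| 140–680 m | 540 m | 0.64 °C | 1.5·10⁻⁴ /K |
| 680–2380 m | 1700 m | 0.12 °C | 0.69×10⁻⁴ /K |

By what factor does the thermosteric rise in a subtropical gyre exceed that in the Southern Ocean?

1.56

A 2.5×10⁻⁴ × 150 × 1.4 = 0.05250 m
A Layer 2: 1.8×10⁻⁴ × 840 × 0.46 = 0.069552 m
A total: 0.122052 m
B 140 × 0.47 × 1.9×10⁻⁴ = 0.012502 m
B 540 × 0.64 × 1.5×10⁻⁴ = 0.05184 m
B 680–2380 m: 1700 × 0.69×10⁻⁴ × 0.12 = 0.014076 m
B total: 0.078418 m
Ratio: 0.122052 / 0.078418 ≈ 1.556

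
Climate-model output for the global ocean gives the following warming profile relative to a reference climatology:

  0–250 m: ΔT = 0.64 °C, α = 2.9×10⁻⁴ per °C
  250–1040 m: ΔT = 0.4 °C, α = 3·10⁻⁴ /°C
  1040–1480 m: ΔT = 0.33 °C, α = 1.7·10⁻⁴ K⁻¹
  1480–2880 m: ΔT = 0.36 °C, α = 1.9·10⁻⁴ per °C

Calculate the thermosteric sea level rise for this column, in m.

Δh ≈ 0.262 m

Layer 1: 2.9×10⁻⁴ × 0.64 × 250 = 0.04640 m
3×10⁻⁴ × 790 × 0.4 = 0.09480 m
0.33 × 440 × 1.7×10⁻⁴ = 0.024684 m
Layer 4: 1400 × 0.36 × 1.9×10⁻⁴ = 0.09576 m
Δh = 0.04640 + 0.09480 + 0.024684 + 0.09576 = 0.261644 m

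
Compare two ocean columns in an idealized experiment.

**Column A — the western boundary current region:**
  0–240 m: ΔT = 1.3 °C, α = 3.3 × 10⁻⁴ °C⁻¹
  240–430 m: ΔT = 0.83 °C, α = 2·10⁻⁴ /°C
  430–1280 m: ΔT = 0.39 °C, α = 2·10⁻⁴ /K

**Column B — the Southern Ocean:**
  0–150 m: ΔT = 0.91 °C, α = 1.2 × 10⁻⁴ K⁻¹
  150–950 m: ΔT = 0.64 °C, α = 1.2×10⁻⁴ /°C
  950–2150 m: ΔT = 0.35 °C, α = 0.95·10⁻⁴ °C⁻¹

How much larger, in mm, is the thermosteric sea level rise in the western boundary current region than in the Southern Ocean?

83.1 mm larger

A 0–240 m: 3.3×10⁻⁴ × 240 × 1.3 = 0.10296 m
A Layer 2: 190 × 2×10⁻⁴ × 0.83 = 0.03154 m
A 430–1280 m: 2×10⁻⁴ × 0.39 × 850 = 0.06630 m
A total: 0.20080 m
B 1.2×10⁻⁴ × 0.91 × 150 = 0.01638 m
B 800 × 0.64 × 1.2×10⁻⁴ = 0.06144 m
B 950–2150 m: 0.35 × 0.95×10⁻⁴ × 1200 = 0.03990 m
B total: 0.11772 m
Difference: 0.20080 − 0.11772 = 0.08308 m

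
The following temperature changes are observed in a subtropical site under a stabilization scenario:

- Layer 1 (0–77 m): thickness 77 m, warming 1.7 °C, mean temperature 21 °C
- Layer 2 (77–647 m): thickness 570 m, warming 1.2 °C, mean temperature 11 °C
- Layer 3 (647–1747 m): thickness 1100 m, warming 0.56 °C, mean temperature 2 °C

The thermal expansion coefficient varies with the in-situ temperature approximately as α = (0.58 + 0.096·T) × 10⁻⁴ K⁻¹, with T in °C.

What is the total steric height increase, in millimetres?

193 mm of thermosteric rise

Layer 1: α = (0.58 + 0.096×21)×10⁻⁴ = 2.596×10⁻⁴ K⁻¹
Layer 2: α = (0.58 + 0.096×11)×10⁻⁴ = 1.636×10⁻⁴ K⁻¹
Layer 3: α = (0.58 + 0.096×2)×10⁻⁴ = 0.772×10⁻⁴ K⁻¹
0–77 m: 1.7 × 2.596×10⁻⁴ × 77 = 0.03398164 m
Layer 2: 1.636×10⁻⁴ × 1.2 × 570 = 0.1119024 m
Layer 3: 1100 × 0.772×10⁻⁴ × 0.56 = 0.0475552 m
Δh = 0.03398164 + 0.1119024 + 0.0475552 = 0.19343924 m ≈ 193 mm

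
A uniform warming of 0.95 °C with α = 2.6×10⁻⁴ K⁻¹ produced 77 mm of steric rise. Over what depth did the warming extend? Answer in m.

H = Δh/(αΔT) = 0.077 / (2.6×10⁻⁴ × 0.95) ≈ 311.7 m

H ≈ 310 m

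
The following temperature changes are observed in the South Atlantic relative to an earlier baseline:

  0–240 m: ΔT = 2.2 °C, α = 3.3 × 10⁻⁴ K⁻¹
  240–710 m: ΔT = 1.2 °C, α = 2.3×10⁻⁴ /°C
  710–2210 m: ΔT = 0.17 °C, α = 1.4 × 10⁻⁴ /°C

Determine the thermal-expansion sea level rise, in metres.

0.34 m

3.3×10⁻⁴ × 2.2 × 240 = 0.17424 m
Layer 2: 470 × 1.2 × 2.3×10⁻⁴ = 0.12972 m
Layer 3: 1500 × 1.4×10⁻⁴ × 0.17 = 0.03570 m
Δh = 0.17424 + 0.12972 + 0.03570 = 0.33966 m ≈ 0.34 m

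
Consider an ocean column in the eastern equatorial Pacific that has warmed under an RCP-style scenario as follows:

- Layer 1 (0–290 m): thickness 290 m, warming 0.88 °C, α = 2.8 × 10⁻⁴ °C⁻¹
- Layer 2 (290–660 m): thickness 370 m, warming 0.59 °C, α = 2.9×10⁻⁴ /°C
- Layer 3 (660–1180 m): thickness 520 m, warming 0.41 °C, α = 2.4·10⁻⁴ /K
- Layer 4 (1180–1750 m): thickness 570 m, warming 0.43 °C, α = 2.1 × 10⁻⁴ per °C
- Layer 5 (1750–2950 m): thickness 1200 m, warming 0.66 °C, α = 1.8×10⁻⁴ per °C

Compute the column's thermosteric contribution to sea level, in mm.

Δh ≈ 380 mm

Layer 1: 0.88 × 290 × 2.8×10⁻⁴ = 0.071456 m
2.9×10⁻⁴ × 0.59 × 370 = 0.063307 m
660–1180 m: 2.4×10⁻⁴ × 520 × 0.41 = 0.051168 m
Layer 4: 570 × 2.1×10⁻⁴ × 0.43 = 0.051471 m
Layer 5: 1.8×10⁻⁴ × 1200 × 0.66 = 0.14256 m
Δh = 0.071456 + 0.063307 + 0.051168 + 0.051471 + 0.14256 = 0.379962 m ≈ 380 mm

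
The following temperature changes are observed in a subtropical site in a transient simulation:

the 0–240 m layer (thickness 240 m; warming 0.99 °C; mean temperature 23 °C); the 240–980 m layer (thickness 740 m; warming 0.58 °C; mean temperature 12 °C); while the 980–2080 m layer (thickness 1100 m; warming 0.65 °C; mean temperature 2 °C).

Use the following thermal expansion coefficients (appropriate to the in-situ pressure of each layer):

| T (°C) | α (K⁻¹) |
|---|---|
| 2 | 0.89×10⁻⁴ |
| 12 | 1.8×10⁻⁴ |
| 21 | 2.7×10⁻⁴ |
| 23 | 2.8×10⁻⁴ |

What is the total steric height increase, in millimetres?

Layer 1 at 23 °C → α = 2.8×10⁻⁴ K⁻¹
Layer 2 at 12 °C → α = 1.8×10⁻⁴ K⁻¹
Layer 3 at 2 °C → α = 0.89×10⁻⁴ K⁻¹
240 × 2.8×10⁻⁴ × 0.99 = 0.066528 m
Layer 2: 740 × 0.58 × 1.8×10⁻⁴ = 0.077256 m
0.89×10⁻⁴ × 1100 × 0.65 = 0.063635 m
Δh = 0.066528 + 0.077256 + 0.063635 = 0.207419 m ≈ 207 mm

Δh ≈ 207 mm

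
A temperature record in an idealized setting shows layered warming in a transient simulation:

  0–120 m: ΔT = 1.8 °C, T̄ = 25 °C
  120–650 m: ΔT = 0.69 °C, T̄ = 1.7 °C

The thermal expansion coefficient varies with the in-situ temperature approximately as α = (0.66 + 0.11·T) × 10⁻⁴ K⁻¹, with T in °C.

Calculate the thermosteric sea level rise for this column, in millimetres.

about 105 mm

Layer 1: α = (0.66 + 0.11×25)×10⁻⁴ = 3.41×10⁻⁴ K⁻¹
Layer 2: α = (0.66 + 0.11×1.7)×10⁻⁴ = 0.847×10⁻⁴ K⁻¹
0–120 m: 120 × 3.41×10⁻⁴ × 1.8 = 0.073656 m
120–650 m: 0.69 × 530 × 0.847×10⁻⁴ = 0.03097479 m
Δh = 0.073656 + 0.03097479 = 0.10463079 m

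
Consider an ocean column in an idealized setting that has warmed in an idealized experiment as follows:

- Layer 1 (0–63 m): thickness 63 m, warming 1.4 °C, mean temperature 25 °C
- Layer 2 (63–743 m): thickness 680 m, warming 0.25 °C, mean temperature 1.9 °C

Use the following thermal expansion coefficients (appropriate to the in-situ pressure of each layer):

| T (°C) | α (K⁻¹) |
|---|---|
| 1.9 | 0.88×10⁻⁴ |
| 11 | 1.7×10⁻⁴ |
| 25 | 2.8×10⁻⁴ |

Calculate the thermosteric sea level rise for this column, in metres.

Δh = 0.040 m

Layer 1 at 25 °C → α = 2.8×10⁻⁴ K⁻¹
Layer 2 at 1.9 °C → α = 0.88×10⁻⁴ K⁻¹
63 × 2.8×10⁻⁴ × 1.4 = 0.024696 m
Layer 2: 0.25 × 0.88×10⁻⁴ × 680 = 0.01496 m
Δh = 0.024696 + 0.01496 = 0.039656 m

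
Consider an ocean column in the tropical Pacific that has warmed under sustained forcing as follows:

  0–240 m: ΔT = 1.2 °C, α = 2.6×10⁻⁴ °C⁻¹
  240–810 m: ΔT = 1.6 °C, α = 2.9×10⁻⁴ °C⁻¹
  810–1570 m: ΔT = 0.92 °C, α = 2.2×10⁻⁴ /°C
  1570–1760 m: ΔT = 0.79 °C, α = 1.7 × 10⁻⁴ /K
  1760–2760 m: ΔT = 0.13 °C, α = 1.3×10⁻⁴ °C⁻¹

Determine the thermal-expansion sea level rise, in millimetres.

Layer 1: 2.6×10⁻⁴ × 1.2 × 240 = 0.07488 m
2.9×10⁻⁴ × 570 × 1.6 = 0.26448 m
810–1570 m: 0.92 × 2.2×10⁻⁴ × 760 = 0.153824 m
190 × 0.79 × 1.7×10⁻⁴ = 0.025517 m
1.3×10⁻⁴ × 1000 × 0.13 = 0.01690 m
Δh = 0.07488 + 0.26448 + 0.153824 + 0.025517 + 0.01690 = 0.535601 m ≈ 540 mm

about 540 mm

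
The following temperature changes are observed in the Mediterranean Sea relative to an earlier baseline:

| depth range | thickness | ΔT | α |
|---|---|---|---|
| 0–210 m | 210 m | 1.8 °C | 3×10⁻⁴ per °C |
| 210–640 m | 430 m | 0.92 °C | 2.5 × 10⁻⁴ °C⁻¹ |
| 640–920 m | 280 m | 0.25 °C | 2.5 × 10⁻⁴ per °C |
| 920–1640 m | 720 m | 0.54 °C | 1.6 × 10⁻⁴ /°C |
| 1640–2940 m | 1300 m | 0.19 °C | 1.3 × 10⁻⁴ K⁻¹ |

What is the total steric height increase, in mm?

0–210 m: 1.8 × 3×10⁻⁴ × 210 = 0.11340 m
Layer 2: 430 × 0.92 × 2.5×10⁻⁴ = 0.09890 m
Layer 3: 280 × 0.25 × 2.5×10⁻⁴ = 0.01750 m
1.6×10⁻⁴ × 0.54 × 720 = 0.062208 m
1300 × 1.3×10⁻⁴ × 0.19 = 0.03211 m
Δh = 0.11340 + 0.09890 + 0.01750 + 0.062208 + 0.03211 = 0.324118 m

320 mm of thermosteric rise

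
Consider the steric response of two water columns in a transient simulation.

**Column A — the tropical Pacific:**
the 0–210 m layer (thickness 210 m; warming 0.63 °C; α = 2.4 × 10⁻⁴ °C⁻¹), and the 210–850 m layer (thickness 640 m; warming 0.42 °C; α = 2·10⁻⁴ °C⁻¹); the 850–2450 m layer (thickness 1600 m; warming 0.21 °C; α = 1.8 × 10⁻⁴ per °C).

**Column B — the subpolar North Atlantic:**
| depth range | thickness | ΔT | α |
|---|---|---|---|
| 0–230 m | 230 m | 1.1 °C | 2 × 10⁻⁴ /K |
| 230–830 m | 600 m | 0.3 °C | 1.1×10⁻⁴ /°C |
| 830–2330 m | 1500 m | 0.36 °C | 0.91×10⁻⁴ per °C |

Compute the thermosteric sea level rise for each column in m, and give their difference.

Δh_A ≈ 0.15 m, Δh_B ≈ 0.12 m; difference ≈ 0.026 m

A 0–210 m: 2.4×10⁻⁴ × 0.63 × 210 = 0.031752 m
A Layer 2: 0.42 × 2×10⁻⁴ × 640 = 0.05376 m
A 1.8×10⁻⁴ × 1600 × 0.21 = 0.06048 m
A total: 0.145992 m
B Layer 1: 1.1 × 2×10⁻⁴ × 230 = 0.05060 m
B Layer 2: 1.1×10⁻⁴ × 600 × 0.3 = 0.01980 m
B 830–2330 m: 0.36 × 1500 × 0.91×10⁻⁴ = 0.04914 m
B total: 0.11954 m
Difference: 0.145992 − 0.11954 = 0.026452 m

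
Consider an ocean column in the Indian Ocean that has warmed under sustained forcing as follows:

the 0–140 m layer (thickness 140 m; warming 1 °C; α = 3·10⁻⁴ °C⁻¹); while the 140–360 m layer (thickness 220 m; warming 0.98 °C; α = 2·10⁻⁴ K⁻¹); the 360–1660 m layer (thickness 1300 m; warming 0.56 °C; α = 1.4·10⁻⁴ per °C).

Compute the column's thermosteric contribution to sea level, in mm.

Δh ≈ 190 mm

0–140 m: 3×10⁻⁴ × 1 × 140 = 0.04200 m
140–360 m: 2×10⁻⁴ × 220 × 0.98 = 0.04312 m
360–1660 m: 0.56 × 1.4×10⁻⁴ × 1300 = 0.10192 m
Δh = 0.04200 + 0.04312 + 0.10192 = 0.18704 m ≈ 190 mm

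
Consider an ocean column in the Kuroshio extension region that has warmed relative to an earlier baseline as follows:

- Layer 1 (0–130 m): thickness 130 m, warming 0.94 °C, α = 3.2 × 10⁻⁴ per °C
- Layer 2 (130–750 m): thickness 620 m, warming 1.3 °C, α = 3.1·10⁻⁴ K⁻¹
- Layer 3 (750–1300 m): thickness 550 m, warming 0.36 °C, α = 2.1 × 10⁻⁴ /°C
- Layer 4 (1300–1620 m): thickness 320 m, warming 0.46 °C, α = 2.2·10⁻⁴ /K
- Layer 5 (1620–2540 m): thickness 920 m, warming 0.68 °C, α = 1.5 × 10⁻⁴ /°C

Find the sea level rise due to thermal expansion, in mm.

457 mm of thermosteric rise

0–130 m: 0.94 × 3.2×10⁻⁴ × 130 = 0.039104 m
130–750 m: 3.1×10⁻⁴ × 1.3 × 620 = 0.24986 m
0.36 × 550 × 2.1×10⁻⁴ = 0.04158 m
320 × 2.2×10⁻⁴ × 0.46 = 0.032384 m
Layer 5: 920 × 0.68 × 1.5×10⁻⁴ = 0.09384 m
Δh = 0.039104 + 0.24986 + 0.04158 + 0.032384 + 0.09384 = 0.456768 m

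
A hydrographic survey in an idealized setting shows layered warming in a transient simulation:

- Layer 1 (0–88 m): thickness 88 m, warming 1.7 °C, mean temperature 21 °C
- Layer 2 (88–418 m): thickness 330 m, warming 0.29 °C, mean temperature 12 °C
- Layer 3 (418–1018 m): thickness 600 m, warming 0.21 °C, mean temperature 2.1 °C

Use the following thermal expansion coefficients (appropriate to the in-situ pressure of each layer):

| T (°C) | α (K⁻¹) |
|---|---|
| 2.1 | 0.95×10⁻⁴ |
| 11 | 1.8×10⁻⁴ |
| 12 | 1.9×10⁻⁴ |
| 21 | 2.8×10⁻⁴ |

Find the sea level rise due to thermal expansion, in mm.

72.0 mm

Layer 1 at 21 °C → α = 2.8×10⁻⁴ K⁻¹
Layer 2 at 12 °C → α = 1.9×10⁻⁴ K⁻¹
Layer 3 at 2.1 °C → α = 0.95×10⁻⁴ K⁻¹
Layer 1: 2.8×10⁻⁴ × 88 × 1.7 = 0.041888 m
88–418 m: 1.9×10⁻⁴ × 330 × 0.29 = 0.018183 m
0.95×10⁻⁴ × 600 × 0.21 = 0.01197 m
Δh = 0.041888 + 0.018183 + 0.01197 = 0.072041 m ≈ 72.0 mm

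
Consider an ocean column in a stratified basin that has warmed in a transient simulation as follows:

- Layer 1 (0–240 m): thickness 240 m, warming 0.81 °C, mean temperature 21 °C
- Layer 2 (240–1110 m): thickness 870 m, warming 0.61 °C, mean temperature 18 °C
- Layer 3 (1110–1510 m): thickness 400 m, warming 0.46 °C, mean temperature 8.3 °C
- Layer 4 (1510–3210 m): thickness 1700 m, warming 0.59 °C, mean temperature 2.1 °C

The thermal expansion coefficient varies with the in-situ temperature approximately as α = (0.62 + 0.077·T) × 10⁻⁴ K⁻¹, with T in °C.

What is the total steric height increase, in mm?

Layer 1: α = (0.62 + 0.077×21)×10⁻⁴ = 2.237×10⁻⁴ K⁻¹
Layer 2: α = (0.62 + 0.077×18)×10⁻⁴ = 2.006×10⁻⁴ K⁻¹
Layer 3: α = (0.62 + 0.077×8.3)×10⁻⁴ = 1.2591×10⁻⁴ K⁻¹
Layer 4: α = (0.62 + 0.077×2.1)×10⁻⁴ = 0.7817×10⁻⁴ K⁻¹
Layer 1: 0.81 × 2.237×10⁻⁴ × 240 = 0.04348728 m
240–1110 m: 2.006×10⁻⁴ × 870 × 0.61 = 0.10645842 m
400 × 1.2591×10⁻⁴ × 0.46 = 0.02316744 m
Layer 4: 1700 × 0.59 × 0.7817×10⁻⁴ = 0.07840451 m
Δh = 0.04348728 + 0.10645842 + 0.02316744 + 0.07840451 = 0.25151765 m

Δh = 252 mm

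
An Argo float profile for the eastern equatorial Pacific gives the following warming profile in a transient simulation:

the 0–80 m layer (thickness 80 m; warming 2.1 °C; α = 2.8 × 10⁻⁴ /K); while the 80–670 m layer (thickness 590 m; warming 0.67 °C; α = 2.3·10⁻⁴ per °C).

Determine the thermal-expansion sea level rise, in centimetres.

Layer 1: 2.1 × 2.8×10⁻⁴ × 80 = 0.04704 m
590 × 0.67 × 2.3×10⁻⁴ = 0.090919 m
Δh = 0.04704 + 0.090919 = 0.137959 m

about 14 cm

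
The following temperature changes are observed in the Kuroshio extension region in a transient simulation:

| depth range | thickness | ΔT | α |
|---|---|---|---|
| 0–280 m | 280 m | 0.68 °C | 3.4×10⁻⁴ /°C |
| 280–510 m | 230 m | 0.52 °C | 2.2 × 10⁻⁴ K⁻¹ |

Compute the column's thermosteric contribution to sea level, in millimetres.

3.4×10⁻⁴ × 280 × 0.68 = 0.064736 m
Layer 2: 0.52 × 230 × 2.2×10⁻⁴ = 0.026312 m
Δh = 0.064736 + 0.026312 = 0.091048 m

Δh ≈ 91.0 mm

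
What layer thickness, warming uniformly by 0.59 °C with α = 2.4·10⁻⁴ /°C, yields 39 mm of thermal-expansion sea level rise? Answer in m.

H ≈ 275 m

H = Δh/(αΔT) = 0.039 / (2.4×10⁻⁴ × 0.59) ≈ 275.4 m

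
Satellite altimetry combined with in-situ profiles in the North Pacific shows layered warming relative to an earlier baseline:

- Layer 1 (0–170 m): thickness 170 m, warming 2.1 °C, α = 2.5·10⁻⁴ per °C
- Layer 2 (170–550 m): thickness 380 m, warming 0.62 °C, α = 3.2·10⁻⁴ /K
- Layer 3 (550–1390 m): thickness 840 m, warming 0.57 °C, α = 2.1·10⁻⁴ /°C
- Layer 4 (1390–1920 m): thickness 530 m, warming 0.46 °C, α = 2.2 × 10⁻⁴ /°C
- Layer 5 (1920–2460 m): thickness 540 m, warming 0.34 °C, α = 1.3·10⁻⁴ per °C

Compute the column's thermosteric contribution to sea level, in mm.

Layer 1: 2.5×10⁻⁴ × 170 × 2.1 = 0.08925 m
Layer 2: 0.62 × 380 × 3.2×10⁻⁴ = 0.075392 m
550–1390 m: 0.57 × 840 × 2.1×10⁻⁴ = 0.100548 m
0.46 × 530 × 2.2×10⁻⁴ = 0.053636 m
Layer 5: 540 × 1.3×10⁻⁴ × 0.34 = 0.023868 m
Δh = 0.08925 + 0.075392 + 0.100548 + 0.053636 + 0.023868 = 0.342694 m ≈ 343 mm

Δh = 343 mm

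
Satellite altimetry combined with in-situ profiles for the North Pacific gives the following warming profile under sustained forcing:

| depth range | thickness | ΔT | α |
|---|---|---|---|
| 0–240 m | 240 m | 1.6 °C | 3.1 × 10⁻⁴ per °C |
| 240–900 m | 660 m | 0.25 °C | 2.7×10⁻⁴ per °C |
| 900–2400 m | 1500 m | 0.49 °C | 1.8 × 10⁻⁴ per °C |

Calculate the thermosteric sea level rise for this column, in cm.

Layer 1: 3.1×10⁻⁴ × 1.6 × 240 = 0.11904 m
2.7×10⁻⁴ × 0.25 × 660 = 0.04455 m
0.49 × 1500 × 1.8×10⁻⁴ = 0.13230 m
Δh = 0.11904 + 0.04455 + 0.13230 = 0.29589 m ≈ 29.6 cm

29.6 cm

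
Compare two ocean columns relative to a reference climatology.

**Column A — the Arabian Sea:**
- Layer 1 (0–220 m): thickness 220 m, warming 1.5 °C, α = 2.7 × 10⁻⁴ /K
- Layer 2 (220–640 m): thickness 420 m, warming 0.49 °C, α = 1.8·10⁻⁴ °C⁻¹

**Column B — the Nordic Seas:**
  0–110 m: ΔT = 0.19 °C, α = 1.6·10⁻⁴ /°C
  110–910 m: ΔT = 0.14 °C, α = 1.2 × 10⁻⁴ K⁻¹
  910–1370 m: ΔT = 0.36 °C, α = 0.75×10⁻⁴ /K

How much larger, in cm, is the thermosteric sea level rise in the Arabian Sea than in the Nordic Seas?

9.69 cm

A 1.5 × 220 × 2.7×10⁻⁴ = 0.08910 m
A Layer 2: 420 × 0.49 × 1.8×10⁻⁴ = 0.037044 m
A total: 0.126144 m
B Layer 1: 110 × 1.6×10⁻⁴ × 0.19 = 0.003344 m
B Layer 2: 800 × 1.2×10⁻⁴ × 0.14 = 0.01344 m
B Layer 3: 460 × 0.75×10⁻⁴ × 0.36 = 0.01242 m
B total: 0.029204 m
Difference: 0.126144 − 0.029204 = 0.09694 m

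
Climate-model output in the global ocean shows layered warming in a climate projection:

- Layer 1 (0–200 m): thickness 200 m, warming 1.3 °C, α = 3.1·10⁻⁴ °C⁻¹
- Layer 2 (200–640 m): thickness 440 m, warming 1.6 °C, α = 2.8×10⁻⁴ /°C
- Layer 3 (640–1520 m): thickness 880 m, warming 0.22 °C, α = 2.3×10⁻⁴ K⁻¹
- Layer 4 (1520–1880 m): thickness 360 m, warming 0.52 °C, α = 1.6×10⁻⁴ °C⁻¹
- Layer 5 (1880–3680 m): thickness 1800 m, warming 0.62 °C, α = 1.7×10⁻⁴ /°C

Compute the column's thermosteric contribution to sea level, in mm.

0–200 m: 200 × 1.3 × 3.1×10⁻⁴ = 0.08060 m
200–640 m: 1.6 × 2.8×10⁻⁴ × 440 = 0.19712 m
640–1520 m: 880 × 2.3×10⁻⁴ × 0.22 = 0.044528 m
1520–1880 m: 360 × 0.52 × 1.6×10⁻⁴ = 0.029952 m
1800 × 1.7×10⁻⁴ × 0.62 = 0.18972 m
Δh = 0.08060 + 0.19712 + 0.044528 + 0.029952 + 0.18972 = 0.54192 m ≈ 542 mm

about 542 mm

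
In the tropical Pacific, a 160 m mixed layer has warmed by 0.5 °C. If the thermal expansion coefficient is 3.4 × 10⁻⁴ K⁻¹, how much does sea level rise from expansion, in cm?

Δh = 2.7 cm

Δh = αΔT·H = 3.4×10⁻⁴ × 0.5 × 160 = 0.02720 m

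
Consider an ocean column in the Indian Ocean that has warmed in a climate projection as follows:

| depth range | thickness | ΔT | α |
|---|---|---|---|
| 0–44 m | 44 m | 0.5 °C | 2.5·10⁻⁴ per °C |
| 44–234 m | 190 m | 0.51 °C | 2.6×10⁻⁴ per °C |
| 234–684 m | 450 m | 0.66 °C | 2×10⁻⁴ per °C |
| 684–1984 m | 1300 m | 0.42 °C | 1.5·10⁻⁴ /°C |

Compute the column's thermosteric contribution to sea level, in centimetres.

17.2 cm

Layer 1: 0.5 × 2.5×10⁻⁴ × 44 = 0.00550 m
Layer 2: 0.51 × 2.6×10⁻⁴ × 190 = 0.025194 m
234–684 m: 0.66 × 2×10⁻⁴ × 450 = 0.05940 m
684–1984 m: 0.42 × 1.5×10⁻⁴ × 1300 = 0.08190 m
Δh = 0.00550 + 0.025194 + 0.05940 + 0.08190 = 0.171994 m ≈ 17.2 cm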